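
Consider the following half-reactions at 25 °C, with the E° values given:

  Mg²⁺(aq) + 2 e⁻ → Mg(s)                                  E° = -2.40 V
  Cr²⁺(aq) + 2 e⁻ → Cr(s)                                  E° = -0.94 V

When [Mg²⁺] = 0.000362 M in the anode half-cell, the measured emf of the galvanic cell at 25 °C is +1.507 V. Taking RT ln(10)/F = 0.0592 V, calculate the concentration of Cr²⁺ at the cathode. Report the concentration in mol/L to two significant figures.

0.014 M

Cr²⁺/Cr is the cathode, Mg²⁺/Mg the anode: E°cell = +1.46 V, n = 2.
Overall reaction: Cr²⁺(aq) + Mg(s) → Cr(s) + Mg²⁺(aq); Q = [Mg²⁺]^1/[Cr²⁺]^1.
From E = E° − (0.0592/n) log Q: log Q = (E° − E)·n/0.0592 = (+1.46 − (+1.507))·2/0.0592 = -1.5878.
So 1·log[Cr²⁺] = 1·log(0.000362) − log Q = -3.4413 − (-1.5878) = -1.8535; [Cr²⁺] = 10^(-1.8535) ≈ 0.014 M.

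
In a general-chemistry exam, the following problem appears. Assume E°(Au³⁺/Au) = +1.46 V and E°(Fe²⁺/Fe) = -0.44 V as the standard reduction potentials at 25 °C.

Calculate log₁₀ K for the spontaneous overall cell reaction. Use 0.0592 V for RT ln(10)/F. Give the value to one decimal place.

192.6

Cathode: Au³⁺/Au; anode: Fe²⁺/Fe. E°cell = +1.90 V, n = 6.
log K = nE°cell / 0.0592 = (6)(+1.90) / 0.0592 = 192.6.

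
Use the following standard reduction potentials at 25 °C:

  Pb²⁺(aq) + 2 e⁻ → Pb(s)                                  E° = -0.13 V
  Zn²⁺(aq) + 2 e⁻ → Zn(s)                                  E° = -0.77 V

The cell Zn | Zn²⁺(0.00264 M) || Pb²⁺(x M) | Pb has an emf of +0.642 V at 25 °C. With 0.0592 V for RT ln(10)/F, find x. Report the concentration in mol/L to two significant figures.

0.0031 M

Pb²⁺/Pb is the cathode, Zn²⁺/Zn the anode: E°cell = +0.64 V, n = 2.
Overall reaction: Pb²⁺(aq) + Zn(s) → Pb(s) + Zn²⁺(aq); Q = [Zn²⁺]^1/[Pb²⁺]^1.
From E = E° − (0.0592/n) log Q: log Q = (E° − E)·n/0.0592 = (+0.64 − (+0.642))·2/0.0592 = -0.0676.
So 1·log[Pb²⁺] = 1·log(0.00264) − log Q = -2.5784 − (-0.0676) = -2.5108; [Pb²⁺] = 10^(-2.5108) ≈ 0.0031 M.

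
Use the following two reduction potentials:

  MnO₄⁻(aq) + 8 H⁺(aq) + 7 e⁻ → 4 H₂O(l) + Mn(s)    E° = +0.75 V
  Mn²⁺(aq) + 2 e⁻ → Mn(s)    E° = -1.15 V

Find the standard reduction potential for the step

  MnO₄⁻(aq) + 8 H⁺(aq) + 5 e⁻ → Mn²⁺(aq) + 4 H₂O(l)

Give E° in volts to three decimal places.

Sequential free energies add, so n₃E°₃ = n₁E°₁ + n₂E°₂.
With n₃ = 7, and the known step contributing 2×(-1.15) V, the unknown satisfies 5·E° = 7×(+0.75) − 2×(-1.15) = +7.550.
E° = +7.550 / 5 = +1.510 V.

+1.510 V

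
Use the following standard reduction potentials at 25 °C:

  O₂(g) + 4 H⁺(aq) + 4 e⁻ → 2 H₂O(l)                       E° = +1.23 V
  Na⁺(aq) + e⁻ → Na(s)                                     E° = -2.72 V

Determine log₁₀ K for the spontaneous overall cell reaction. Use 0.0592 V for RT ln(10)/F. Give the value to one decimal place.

Cathode: O₂/H₂O; anode: Na⁺/Na. E°cell = +3.95 V, n = 4.
log K = nE°cell / 0.0592 = (4)(+3.95) / 0.0592 = 266.9.

266.9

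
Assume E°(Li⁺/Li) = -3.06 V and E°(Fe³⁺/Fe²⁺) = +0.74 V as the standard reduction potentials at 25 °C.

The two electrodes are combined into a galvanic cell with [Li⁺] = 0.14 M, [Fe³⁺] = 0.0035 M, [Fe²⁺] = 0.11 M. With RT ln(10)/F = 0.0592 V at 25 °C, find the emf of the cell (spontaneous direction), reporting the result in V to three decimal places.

+3.762 V

Fe³⁺/Fe²⁺ is the cathode (higher E°), Li⁺/Li the anode: E°cell = +0.74 − (-3.06) = +3.80 V, n = 1.
Overall: Fe³⁺(aq) + Li(s) → Fe²⁺(aq) + Li⁺(aq)
Q = [Fe²⁺]·[Li⁺] / ([Fe³⁺]); log Q = 0.643.
E = E° − (0.0592/n) log Q = +3.80 − (0.0592/1)(0.643) = +3.762 V.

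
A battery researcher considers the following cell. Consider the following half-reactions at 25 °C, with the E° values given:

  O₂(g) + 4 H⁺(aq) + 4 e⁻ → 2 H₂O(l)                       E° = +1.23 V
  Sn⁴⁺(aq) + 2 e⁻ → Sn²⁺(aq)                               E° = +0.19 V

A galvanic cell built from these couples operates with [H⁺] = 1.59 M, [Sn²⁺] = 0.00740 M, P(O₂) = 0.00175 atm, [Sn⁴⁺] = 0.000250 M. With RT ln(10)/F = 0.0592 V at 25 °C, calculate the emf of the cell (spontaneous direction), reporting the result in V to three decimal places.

O₂/H₂O is the cathode (higher E°), Sn⁴⁺/Sn²⁺ the anode: E°cell = +1.23 − (+0.19) = +1.04 V, n = 4.
Overall: O₂(g) + 4 H⁺(aq) + 2 Sn²⁺(aq) → 2 H₂O(l) + 2 Sn⁴⁺(aq)
Q = [Sn⁴⁺]^2 / (P(O₂)·[H⁺]^4·[Sn²⁺]^2); log Q = -0.991.
E = E° − (0.0592/n) log Q = +1.04 − (0.0592/4)(-0.991) = +1.055 V.

+1.055 V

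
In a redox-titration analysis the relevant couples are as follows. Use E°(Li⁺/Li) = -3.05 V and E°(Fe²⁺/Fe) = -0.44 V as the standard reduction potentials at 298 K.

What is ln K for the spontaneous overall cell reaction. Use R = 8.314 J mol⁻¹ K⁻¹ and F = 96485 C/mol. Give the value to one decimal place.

203.3

Cathode: Fe²⁺/Fe; anode: Li⁺/Li. E°cell = (-0.44) − (-3.05) = +2.61 V, with n = 2.
ΔG° = −nFE° = −RT ln K, so ln K = nFE°/(RT) = (2)(96485)(+2.61) / ((8.314)(298)) = 203.284.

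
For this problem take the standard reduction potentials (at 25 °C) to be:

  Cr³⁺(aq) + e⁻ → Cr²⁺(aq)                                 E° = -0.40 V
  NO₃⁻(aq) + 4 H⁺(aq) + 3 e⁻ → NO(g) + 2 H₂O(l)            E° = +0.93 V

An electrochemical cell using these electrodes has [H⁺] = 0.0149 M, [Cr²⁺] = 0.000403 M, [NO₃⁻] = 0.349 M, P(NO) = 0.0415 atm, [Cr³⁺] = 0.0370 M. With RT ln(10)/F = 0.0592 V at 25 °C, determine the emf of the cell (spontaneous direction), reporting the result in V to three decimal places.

NO₃⁻/NO is the cathode (higher E°), Cr³⁺/Cr²⁺ the anode: E°cell = +0.93 − (-0.40) = +1.33 V, n = 3.
Overall: NO₃⁻(aq) + 4 H⁺(aq) + 3 Cr²⁺(aq) → NO(g) + 2 H₂O(l) + 3 Cr³⁺(aq)
Q = P(NO)·[Cr³⁺]^3 / ([NO₃⁻]·[H⁺]^4·[Cr²⁺]^3); log Q = 12.271.
E = E° − (0.0592/n) log Q = +1.33 − (0.0592/3)(12.271) = +1.088 V.

+1.088 V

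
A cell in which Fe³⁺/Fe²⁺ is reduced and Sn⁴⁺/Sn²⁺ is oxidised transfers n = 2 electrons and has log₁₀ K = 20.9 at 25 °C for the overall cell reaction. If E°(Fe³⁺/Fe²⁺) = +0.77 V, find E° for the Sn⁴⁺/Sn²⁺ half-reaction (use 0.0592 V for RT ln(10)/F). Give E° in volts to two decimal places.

+0.15 V

E°cell = (0.0592/n)·log K = (0.0592/2)(20.9) = +0.619 V.
Since Fe³⁺/Fe²⁺ is the cathode and Sn⁴⁺/Sn²⁺ the anode, E°cell = E°(Fe³⁺/Fe²⁺) − E°(Sn⁴⁺/Sn²⁺).
So E°(Sn⁴⁺/Sn²⁺) = E°(Fe³⁺/Fe²⁺) − E°cell = (+0.77) − (+0.619) = +0.15 V.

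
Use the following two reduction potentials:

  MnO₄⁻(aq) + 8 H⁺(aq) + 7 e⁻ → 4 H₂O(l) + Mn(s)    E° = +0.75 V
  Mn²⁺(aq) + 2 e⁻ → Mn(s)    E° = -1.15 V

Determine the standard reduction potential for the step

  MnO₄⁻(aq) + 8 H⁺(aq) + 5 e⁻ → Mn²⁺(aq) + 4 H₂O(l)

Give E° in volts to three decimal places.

+1.510 V

Sequential free energies add, so n₃E°₃ = n₁E°₁ + n₂E°₂.
With n₃ = 7, and the known step contributing 2×(-1.15) V, the unknown satisfies 5·E° = 7×(+0.75) − 2×(-1.15) = +7.550.
E° = +7.550 / 5 = +1.510 V.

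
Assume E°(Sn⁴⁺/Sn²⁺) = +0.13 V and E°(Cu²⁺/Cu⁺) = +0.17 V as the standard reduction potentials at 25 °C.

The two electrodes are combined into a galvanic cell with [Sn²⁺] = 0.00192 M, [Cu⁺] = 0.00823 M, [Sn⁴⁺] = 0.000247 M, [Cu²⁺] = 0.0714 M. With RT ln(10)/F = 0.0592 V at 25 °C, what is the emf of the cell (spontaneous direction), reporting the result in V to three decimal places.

Cu²⁺/Cu⁺ is the cathode (higher E°), Sn⁴⁺/Sn²⁺ the anode: E°cell = +0.17 − (+0.13) = +0.04 V, n = 2.
Overall: 2 Cu²⁺(aq) + Sn²⁺(aq) → 2 Cu⁺(aq) + Sn⁴⁺(aq)
Q = [Cu⁺]^2·[Sn⁴⁺] / ([Cu²⁺]^2·[Sn²⁺]); log Q = -2.767.
E = E° − (0.0592/n) log Q = +0.04 − (0.0592/2)(-2.767) = +0.122 V.

+0.122 V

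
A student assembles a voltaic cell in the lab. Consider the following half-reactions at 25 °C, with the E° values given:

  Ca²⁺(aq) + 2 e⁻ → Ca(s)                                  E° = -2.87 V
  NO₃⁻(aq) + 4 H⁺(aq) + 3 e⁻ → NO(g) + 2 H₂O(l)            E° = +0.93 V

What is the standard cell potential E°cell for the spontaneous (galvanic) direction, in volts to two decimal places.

The NO₃⁻/NO couple has the higher reduction potential, so it is the cathode; Ca²⁺/Ca is oxidised at the anode.
E°cell = E°(cathode) − E°(anode) = (+0.93) − (-2.87) = +3.80 V.

+3.80 V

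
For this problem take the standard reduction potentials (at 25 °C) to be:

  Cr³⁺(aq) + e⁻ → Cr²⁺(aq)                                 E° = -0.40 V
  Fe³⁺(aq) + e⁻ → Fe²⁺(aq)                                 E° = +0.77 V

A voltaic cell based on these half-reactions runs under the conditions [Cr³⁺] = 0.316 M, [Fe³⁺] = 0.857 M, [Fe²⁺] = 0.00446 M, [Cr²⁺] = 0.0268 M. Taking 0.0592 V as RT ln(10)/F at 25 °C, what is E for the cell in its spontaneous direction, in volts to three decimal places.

+1.242 V

Fe³⁺/Fe²⁺ is the cathode (higher E°), Cr³⁺/Cr²⁺ the anode: E°cell = +0.77 − (-0.40) = +1.17 V, n = 1.
Overall: Fe³⁺(aq) + Cr²⁺(aq) → Fe²⁺(aq) + Cr³⁺(aq)
Q = [Fe²⁺]·[Cr³⁺] / ([Fe³⁺]·[Cr²⁺]); log Q = -1.212.
E = E° − (0.0592/n) log Q = +1.17 − (0.0592/1)(-1.212) = +1.242 V.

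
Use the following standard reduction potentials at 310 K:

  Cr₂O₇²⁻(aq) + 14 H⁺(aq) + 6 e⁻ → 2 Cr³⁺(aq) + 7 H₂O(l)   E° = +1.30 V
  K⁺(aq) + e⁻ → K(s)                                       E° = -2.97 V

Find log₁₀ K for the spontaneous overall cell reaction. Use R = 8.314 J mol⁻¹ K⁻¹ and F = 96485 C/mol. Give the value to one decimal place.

416.5

Cathode: Cr₂O₇²⁻/Cr³⁺; anode: K⁺/K. E°cell = (+1.30) − (-2.97) = +4.27 V, with n = 6.
ΔG° = −nFE° = −RT ln K, so ln K = nFE°/(RT) = (6)(96485)(+4.27) / ((8.314)(310)) = 959.107.
log₁₀ K = 959.107 / ln 10 = 416.5.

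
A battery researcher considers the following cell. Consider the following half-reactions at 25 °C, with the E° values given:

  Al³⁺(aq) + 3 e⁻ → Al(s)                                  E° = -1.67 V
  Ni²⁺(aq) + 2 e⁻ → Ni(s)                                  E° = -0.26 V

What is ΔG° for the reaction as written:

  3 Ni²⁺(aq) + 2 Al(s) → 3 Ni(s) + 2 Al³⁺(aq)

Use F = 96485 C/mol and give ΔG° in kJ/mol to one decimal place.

-816.3 kJ/mol

As written, Ni²⁺/Ni is reduced (cathode) and Al³⁺/Al is oxidised (anode), so E°cell = (-0.26) − (-1.67) = +1.41 V.
Balancing electrons gives n = 6.
ΔG° = −nFE° = −(6)(96485)(+1.41) = -816,263 J = -816.3 kJ/mol.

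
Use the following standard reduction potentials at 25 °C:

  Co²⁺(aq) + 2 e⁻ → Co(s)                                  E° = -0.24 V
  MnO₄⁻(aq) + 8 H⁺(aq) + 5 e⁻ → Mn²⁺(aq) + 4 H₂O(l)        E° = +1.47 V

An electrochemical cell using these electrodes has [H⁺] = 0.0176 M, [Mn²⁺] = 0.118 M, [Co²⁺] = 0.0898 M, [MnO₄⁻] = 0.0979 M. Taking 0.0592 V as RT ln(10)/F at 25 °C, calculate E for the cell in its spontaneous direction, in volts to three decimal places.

+1.574 V

MnO₄⁻/Mn²⁺ is the cathode (higher E°), Co²⁺/Co the anode: E°cell = +1.47 − (-0.24) = +1.71 V, n = 10.
Overall: 2 MnO₄⁻(aq) + 16 H⁺(aq) + 5 Co(s) → 2 Mn²⁺(aq) + 8 H₂O(l) + 5 Co²⁺(aq)
Q = [Mn²⁺]^2·[Co²⁺]^5 / ([MnO₄⁻]^2·[H⁺]^16); log Q = 23.000.
E = E° − (0.0592/n) log Q = +1.71 − (0.0592/10)(23.000) = +1.574 V.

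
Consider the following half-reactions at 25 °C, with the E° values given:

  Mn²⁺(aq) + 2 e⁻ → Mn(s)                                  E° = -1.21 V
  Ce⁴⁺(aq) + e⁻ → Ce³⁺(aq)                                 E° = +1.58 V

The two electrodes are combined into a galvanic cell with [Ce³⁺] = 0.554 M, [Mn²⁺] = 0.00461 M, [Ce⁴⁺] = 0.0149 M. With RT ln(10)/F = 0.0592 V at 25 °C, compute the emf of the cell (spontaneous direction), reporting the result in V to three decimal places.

+2.766 V

Ce⁴⁺/Ce³⁺ is the cathode (higher E°), Mn²⁺/Mn the anode: E°cell = +1.58 − (-1.21) = +2.79 V, n = 2.
Overall: 2 Ce⁴⁺(aq) + Mn(s) → 2 Ce³⁺(aq) + Mn²⁺(aq)
Q = [Ce³⁺]^2·[Mn²⁺] / ([Ce⁴⁺]^2); log Q = 0.804.
E = E° − (0.0592/n) log Q = +2.79 − (0.0592/2)(0.804) = +2.766 V.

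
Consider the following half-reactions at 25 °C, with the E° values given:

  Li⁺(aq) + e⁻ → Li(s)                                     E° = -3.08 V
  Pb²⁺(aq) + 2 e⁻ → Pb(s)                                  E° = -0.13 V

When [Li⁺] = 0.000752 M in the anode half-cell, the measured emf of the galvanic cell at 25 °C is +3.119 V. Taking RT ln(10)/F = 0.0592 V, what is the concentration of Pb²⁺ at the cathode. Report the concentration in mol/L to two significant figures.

0.29 M

Pb²⁺/Pb is the cathode, Li⁺/Li the anode: E°cell = +2.95 V, n = 2.
Overall reaction: Pb²⁺(aq) + 2 Li(s) → Pb(s) + 2 Li⁺(aq); Q = [Li⁺]^2/[Pb²⁺]^1.
From E = E° − (0.0592/n) log Q: log Q = (E° − E)·n/0.0592 = (+2.95 − (+3.119))·2/0.0592 = -5.7095.
So 1·log[Pb²⁺] = 2·log(0.000752) − log Q = -6.2476 − (-5.7095) = -0.5381; [Pb²⁺] = 10^(-0.5381) ≈ 0.29 M.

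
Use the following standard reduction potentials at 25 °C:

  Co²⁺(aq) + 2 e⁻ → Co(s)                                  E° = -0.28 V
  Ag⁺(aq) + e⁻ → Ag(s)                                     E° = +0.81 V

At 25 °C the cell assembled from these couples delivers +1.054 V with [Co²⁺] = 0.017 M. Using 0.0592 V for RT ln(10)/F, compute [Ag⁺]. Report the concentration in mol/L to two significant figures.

0.032 M

Ag⁺/Ag is the cathode, Co²⁺/Co the anode: E°cell = +1.09 V, n = 2.
Overall reaction: 2 Ag⁺(aq) + Co(s) → 2 Ag(s) + Co²⁺(aq); Q = [Co²⁺]^1/[Ag⁺]^2.
From E = E° − (0.0592/n) log Q: log Q = (E° − E)·n/0.0592 = (+1.09 − (+1.054))·2/0.0592 = 1.2162.
So 2·log[Ag⁺] = 1·log(0.017) − log Q = -1.7696 − (1.2162) = -2.9858; log[Ag⁺] = -2.9858 / 2 = -1.4929; [Ag⁺] = 10^(-1.4929) ≈ 0.032 M.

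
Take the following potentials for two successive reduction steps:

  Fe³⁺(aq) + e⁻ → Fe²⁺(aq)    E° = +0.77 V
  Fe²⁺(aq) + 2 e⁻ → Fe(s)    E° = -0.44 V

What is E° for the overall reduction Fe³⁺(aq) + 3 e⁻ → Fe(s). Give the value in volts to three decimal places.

-0.037 V

Standard free energies of sequential steps add: ΔG°₃ = ΔG°₁ + ΔG°₂, so n₃E°₃ = n₁E°₁ + n₂E°₂.
E°₃ = (1×+0.77 + 2×-0.44) / 3 = (-0.110) / 3 = -0.037 V.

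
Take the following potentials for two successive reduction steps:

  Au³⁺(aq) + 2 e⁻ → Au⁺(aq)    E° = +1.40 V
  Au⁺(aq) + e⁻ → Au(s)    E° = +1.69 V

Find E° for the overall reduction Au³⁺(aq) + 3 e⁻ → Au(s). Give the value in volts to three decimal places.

Since ΔG° = −nFE° is additive over sequential reductions, n₃E°₃ = n₁E°₁ + n₂E°₂.
E°₃ = (2×+1.40 + 1×+1.69) / 3 = (+4.490) / 3 = +1.497 V.

+1.497 V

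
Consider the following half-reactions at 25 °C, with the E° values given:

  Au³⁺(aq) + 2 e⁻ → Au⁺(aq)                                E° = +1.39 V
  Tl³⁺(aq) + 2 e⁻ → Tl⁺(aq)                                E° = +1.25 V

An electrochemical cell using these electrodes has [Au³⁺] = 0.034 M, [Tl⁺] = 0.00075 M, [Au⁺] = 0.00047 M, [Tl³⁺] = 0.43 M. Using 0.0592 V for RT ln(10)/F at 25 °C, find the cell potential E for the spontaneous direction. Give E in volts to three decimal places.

+0.113 V

Au³⁺/Au⁺ is the cathode (higher E°), Tl³⁺/Tl⁺ the anode: E°cell = +1.39 − (+1.25) = +0.14 V, n = 2.
Overall: Au³⁺(aq) + Tl⁺(aq) → Au⁺(aq) + Tl³⁺(aq)
Q = [Au⁺]·[Tl³⁺] / ([Au³⁺]·[Tl⁺]); log Q = 0.899.
E = E° − (0.0592/n) log Q = +0.14 − (0.0592/2)(0.899) = +0.113 V.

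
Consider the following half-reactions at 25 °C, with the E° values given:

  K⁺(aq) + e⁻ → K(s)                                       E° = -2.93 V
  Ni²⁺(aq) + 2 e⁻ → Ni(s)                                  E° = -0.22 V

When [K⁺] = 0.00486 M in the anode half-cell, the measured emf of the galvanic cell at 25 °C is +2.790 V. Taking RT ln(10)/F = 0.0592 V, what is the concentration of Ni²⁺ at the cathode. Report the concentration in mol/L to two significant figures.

0.012 M

Ni²⁺/Ni is the cathode, K⁺/K the anode: E°cell = +2.71 V, n = 2.
Overall reaction: Ni²⁺(aq) + 2 K(s) → Ni(s) + 2 K⁺(aq); Q = [K⁺]^2/[Ni²⁺]^1.
From E = E° − (0.0592/n) log Q: log Q = (E° − E)·n/0.0592 = (+2.71 − (+2.790))·2/0.0592 = -2.7027.
So 1·log[Ni²⁺] = 2·log(0.00486) − log Q = -4.6267 − (-2.7027) = -1.9240; [Ni²⁺] = 10^(-1.9240) ≈ 0.012 M.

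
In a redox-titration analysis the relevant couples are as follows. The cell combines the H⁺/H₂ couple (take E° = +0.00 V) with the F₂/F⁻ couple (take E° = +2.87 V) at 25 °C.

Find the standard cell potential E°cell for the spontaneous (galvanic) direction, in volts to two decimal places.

The F₂/F⁻ couple has the higher reduction potential, so it is the cathode; H⁺/H₂ is oxidised at the anode.
E°cell = E°(cathode) − E°(anode) = (+2.87) − (+0.00) = +2.87 V.
Since E°cell > 0, the reaction is spontaneous under standard conditions.

+2.87 V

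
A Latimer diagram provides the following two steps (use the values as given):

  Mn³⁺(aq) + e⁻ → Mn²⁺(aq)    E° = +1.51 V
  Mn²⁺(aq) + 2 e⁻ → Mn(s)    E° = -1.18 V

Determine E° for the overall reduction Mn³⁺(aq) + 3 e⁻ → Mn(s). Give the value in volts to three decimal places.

-0.283 V

Since ΔG° = −nFE° is additive over sequential reductions, n₃E°₃ = n₁E°₁ + n₂E°₂.
E°₃ = (1×+1.51 + 2×-1.18) / 3 = (-0.850) / 3 = -0.283 V.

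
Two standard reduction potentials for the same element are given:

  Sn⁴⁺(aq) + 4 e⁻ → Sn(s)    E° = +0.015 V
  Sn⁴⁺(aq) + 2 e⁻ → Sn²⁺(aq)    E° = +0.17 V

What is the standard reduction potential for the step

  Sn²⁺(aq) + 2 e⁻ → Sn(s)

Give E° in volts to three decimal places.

-0.140 V

Sequential free energies add, so n₃E°₃ = n₁E°₁ + n₂E°₂.
With n₃ = 4, and the known step contributing 2×(+0.17) V, the unknown satisfies 2·E° = 4×(+0.015) − 2×(+0.17) = -0.280.
E° = -0.280 / 2 = -0.140 V.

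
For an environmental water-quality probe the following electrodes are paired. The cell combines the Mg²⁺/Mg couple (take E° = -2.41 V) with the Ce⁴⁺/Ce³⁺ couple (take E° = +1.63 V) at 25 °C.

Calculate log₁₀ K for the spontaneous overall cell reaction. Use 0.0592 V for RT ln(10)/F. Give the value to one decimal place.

136.5

Cathode: Ce⁴⁺/Ce³⁺; anode: Mg²⁺/Mg. E°cell = +4.04 V, n = 2.
log K = nE°cell / 0.0592 = (2)(+4.04) / 0.0592 = 136.5.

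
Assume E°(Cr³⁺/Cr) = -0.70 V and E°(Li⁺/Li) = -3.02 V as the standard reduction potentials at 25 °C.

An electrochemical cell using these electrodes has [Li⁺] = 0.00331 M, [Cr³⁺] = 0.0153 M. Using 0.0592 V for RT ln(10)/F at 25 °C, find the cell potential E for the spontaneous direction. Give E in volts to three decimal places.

Cr³⁺/Cr is the cathode (higher E°), Li⁺/Li the anode: E°cell = -0.70 − (-3.02) = +2.32 V, n = 3.
Overall: Cr³⁺(aq) + 3 Li(s) → Cr(s) + 3 Li⁺(aq)
Q = [Li⁺]^3 / ([Cr³⁺]); log Q = -5.625.
E = E° − (0.0592/n) log Q = +2.32 − (0.0592/3)(-5.625) = +2.431 V.

+2.431 V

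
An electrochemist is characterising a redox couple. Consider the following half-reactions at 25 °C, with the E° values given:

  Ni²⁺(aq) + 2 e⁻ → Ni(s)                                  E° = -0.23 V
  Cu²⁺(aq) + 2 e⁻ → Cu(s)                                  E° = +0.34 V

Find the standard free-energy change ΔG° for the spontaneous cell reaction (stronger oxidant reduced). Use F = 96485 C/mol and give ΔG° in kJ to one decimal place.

-110.0 kJ

Cu²⁺/Cu (E° = +0.34 V) is the cathode; Ni²⁺/Ni (E° = -0.23 V) is the anode, so E°cell = +0.57 V.
Balancing electrons gives n = 2 (lcm of 2 and 2).
ΔG° = −nFE° = −(2)(96485)(+0.57) = -109,993 J = -110.0 kJ.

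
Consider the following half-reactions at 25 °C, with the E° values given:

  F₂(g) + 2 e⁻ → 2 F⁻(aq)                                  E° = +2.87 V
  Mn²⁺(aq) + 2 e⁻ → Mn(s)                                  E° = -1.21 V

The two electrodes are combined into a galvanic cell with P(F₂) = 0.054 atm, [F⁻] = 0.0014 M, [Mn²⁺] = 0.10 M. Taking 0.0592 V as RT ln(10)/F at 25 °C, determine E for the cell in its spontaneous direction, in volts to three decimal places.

F₂/F⁻ is the cathode (higher E°), Mn²⁺/Mn the anode: E°cell = +2.87 − (-1.21) = +4.08 V, n = 2.
Overall: F₂(g) + Mn(s) → 2 F⁻(aq) + Mn²⁺(aq)
Q = [F⁻]^2·[Mn²⁺] / (P(F₂)); log Q = -5.440.
E = E° − (0.0592/n) log Q = +4.08 − (0.0592/2)(-5.440) = +4.241 V.

+4.241 V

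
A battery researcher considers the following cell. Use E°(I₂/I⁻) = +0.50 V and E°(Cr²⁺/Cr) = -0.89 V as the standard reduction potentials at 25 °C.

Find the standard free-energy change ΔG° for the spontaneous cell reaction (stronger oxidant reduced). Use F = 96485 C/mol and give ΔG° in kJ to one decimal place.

I₂/I⁻ (E° = +0.50 V) is the cathode; Cr²⁺/Cr (E° = -0.89 V) is the anode, so E°cell = +1.39 V.
Balancing electrons gives n = 2 (lcm of 2 and 2).
ΔG° = −nFE° = −(2)(96485)(+1.39) = -268,228 J = -268.2 kJ.

-268.2 kJ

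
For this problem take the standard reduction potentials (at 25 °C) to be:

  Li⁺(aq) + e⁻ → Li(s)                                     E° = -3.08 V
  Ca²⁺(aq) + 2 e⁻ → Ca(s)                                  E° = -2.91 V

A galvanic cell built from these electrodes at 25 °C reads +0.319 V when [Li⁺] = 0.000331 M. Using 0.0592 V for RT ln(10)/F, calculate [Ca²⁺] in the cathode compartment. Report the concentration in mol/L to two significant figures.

0.012 M

Ca²⁺/Ca is the cathode, Li⁺/Li the anode: E°cell = +0.17 V, n = 2.
Overall reaction: Ca²⁺(aq) + 2 Li(s) → Ca(s) + 2 Li⁺(aq); Q = [Li⁺]^2/[Ca²⁺]^1.
From E = E° − (0.0592/n) log Q: log Q = (E° − E)·n/0.0592 = (+0.17 − (+0.319))·2/0.0592 = -5.0338.
So 1·log[Ca²⁺] = 2·log(0.000331) − log Q = -6.9603 − (-5.0338) = -1.9265; [Ca²⁺] = 10^(-1.9265) ≈ 0.012 M.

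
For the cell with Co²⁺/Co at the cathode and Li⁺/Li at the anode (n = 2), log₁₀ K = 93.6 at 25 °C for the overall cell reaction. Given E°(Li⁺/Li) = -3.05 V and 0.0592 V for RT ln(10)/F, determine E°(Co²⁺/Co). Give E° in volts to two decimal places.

-0.28 V

E°cell = (0.0592/n)·log K = (0.0592/2)(93.6) = +2.771 V.
Since Co²⁺/Co is the cathode and Li⁺/Li the anode, E°cell = E°(Co²⁺/Co) − E°(Li⁺/Li).
So E°(Co²⁺/Co) = E°cell + E°(Li⁺/Li) = +2.771 + (-3.05) = -0.28 V.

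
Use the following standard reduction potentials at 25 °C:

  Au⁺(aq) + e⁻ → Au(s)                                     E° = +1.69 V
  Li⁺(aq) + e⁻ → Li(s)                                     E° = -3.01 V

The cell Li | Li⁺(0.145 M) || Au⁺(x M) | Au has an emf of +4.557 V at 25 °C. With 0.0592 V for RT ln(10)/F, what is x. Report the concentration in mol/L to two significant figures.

0.00056 M

Au⁺/Au is the cathode, Li⁺/Li the anode: E°cell = +4.70 V, n = 1.
Overall reaction: Au⁺(aq) + Li(s) → Au(s) + Li⁺(aq); Q = [Li⁺]^1/[Au⁺]^1.
From E = E° − (0.0592/n) log Q: log Q = (E° − E)·n/0.0592 = (+4.70 − (+4.557))·1/0.0592 = 2.4155.
So 1·log[Au⁺] = 1·log(0.145) − log Q = -0.8386 − (2.4155) = -3.2541; [Au⁺] = 10^(-3.2541) ≈ 0.00056 M.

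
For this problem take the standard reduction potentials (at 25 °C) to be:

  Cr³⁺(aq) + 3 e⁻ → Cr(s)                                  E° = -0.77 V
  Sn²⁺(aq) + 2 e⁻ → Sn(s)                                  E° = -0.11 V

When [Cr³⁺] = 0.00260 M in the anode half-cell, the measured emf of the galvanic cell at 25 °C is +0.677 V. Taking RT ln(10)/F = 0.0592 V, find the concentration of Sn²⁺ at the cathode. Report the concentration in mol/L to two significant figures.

Sn²⁺/Sn is the cathode, Cr³⁺/Cr the anode: E°cell = +0.66 V, n = 6.
Overall reaction: 3 Sn²⁺(aq) + 2 Cr(s) → 3 Sn(s) + 2 Cr³⁺(aq); Q = [Cr³⁺]^2/[Sn²⁺]^3.
From E = E° − (0.0592/n) log Q: log Q = (E° − E)·n/0.0592 = (+0.66 − (+0.677))·6/0.0592 = -1.7230.
So 3·log[Sn²⁺] = 2·log(0.0026) − log Q = -5.1701 − (-1.7230) = -3.4471; log[Sn²⁺] = -3.4471 / 3 = -1.1490; [Sn²⁺] = 10^(-1.1490) ≈ 0.071 M.

0.071 M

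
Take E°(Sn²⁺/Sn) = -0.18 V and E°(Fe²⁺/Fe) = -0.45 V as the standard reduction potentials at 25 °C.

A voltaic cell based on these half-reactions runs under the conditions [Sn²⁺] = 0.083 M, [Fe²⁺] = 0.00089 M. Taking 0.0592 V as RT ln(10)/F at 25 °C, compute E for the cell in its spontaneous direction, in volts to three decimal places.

+0.328 V

Sn²⁺/Sn is the cathode (higher E°), Fe²⁺/Fe the anode: E°cell = -0.18 − (-0.45) = +0.27 V, n = 2.
Overall: Sn²⁺(aq) + Fe(s) → Sn(s) + Fe²⁺(aq)
Q = [Fe²⁺] / ([Sn²⁺]); log Q = -1.970.
E = E° − (0.0592/n) log Q = +0.27 − (0.0592/2)(-1.970) = +0.328 V.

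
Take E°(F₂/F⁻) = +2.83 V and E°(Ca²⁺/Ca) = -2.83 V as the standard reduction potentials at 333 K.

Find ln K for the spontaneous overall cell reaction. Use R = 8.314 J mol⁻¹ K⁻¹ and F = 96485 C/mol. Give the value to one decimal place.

Cathode: F₂/F⁻; anode: Ca²⁺/Ca. E°cell = (+2.83) − (-2.83) = +5.66 V, with n = 2.
ΔG° = −nFE° = −RT ln K, so ln K = nFE°/(RT) = (2)(96485)(+5.66) / ((8.314)(333)) = 394.505.

394.5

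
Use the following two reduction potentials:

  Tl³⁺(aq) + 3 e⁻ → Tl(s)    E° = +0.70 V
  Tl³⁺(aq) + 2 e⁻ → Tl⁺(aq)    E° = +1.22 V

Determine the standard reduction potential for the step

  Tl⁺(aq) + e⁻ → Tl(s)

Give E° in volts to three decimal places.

Sequential free energies add, so n₃E°₃ = n₁E°₁ + n₂E°₂.
With n₃ = 3, and the known step contributing 2×(+1.22) V, the unknown satisfies 1·E° = 3×(+0.70) − 2×(+1.22) = -0.340.
E° = -0.340 / 1 = -0.340 V.

-0.340 V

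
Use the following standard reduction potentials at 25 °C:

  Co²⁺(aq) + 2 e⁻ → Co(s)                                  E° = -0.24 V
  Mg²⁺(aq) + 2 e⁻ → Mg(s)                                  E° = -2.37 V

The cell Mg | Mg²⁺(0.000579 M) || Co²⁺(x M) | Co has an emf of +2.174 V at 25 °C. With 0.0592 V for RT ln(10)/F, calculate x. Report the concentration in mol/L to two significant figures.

0.018 M

Co²⁺/Co is the cathode, Mg²⁺/Mg the anode: E°cell = +2.13 V, n = 2.
Overall reaction: Co²⁺(aq) + Mg(s) → Co(s) + Mg²⁺(aq); Q = [Mg²⁺]^1/[Co²⁺]^1.
From E = E° − (0.0592/n) log Q: log Q = (E° − E)·n/0.0592 = (+2.13 − (+2.174))·2/0.0592 = -1.4865.
So 1·log[Co²⁺] = 1·log(0.000579) − log Q = -3.2373 − (-1.4865) = -1.7508; [Co²⁺] = 10^(-1.7508) ≈ 0.018 M.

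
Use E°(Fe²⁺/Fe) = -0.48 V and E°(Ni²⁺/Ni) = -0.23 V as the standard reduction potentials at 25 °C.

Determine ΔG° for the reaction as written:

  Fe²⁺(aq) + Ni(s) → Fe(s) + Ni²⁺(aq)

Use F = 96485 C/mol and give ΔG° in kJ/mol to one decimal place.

As written, Fe²⁺/Fe is reduced (cathode) and Ni²⁺/Ni is oxidised (anode), so E°cell = (-0.48) − (-0.23) = -0.25 V.
Balancing electrons gives n = 2.
ΔG° = −nFE° = −(2)(96485)(-0.25) = 48,242 J = +48.2 kJ/mol.

+48.2 kJ/mol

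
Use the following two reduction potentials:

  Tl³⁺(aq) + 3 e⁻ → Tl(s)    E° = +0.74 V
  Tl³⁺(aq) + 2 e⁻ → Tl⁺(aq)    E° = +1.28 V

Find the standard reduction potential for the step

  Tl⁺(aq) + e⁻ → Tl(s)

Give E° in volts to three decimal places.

Sequential free energies add, so n₃E°₃ = n₁E°₁ + n₂E°₂.
With n₃ = 3, and the known step contributing 2×(+1.28) V, the unknown satisfies 1·E° = 3×(+0.74) − 2×(+1.28) = -0.340.
E° = -0.340 / 1 = -0.340 V.

-0.340 V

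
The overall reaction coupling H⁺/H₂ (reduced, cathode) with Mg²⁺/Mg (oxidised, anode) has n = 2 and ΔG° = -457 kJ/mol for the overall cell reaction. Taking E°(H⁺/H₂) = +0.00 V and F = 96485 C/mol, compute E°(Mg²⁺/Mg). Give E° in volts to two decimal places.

E°cell = −ΔG°/(nF) = −(-457×10³)/((2)(96485)) = +2.368 V.
Since H⁺/H₂ is the cathode and Mg²⁺/Mg the anode, E°cell = E°(H⁺/H₂) − E°(Mg²⁺/Mg).
So E°(Mg²⁺/Mg) = E°(H⁺/H₂) − E°cell = (+0.00) − (+2.368) = -2.37 V.

-2.37 V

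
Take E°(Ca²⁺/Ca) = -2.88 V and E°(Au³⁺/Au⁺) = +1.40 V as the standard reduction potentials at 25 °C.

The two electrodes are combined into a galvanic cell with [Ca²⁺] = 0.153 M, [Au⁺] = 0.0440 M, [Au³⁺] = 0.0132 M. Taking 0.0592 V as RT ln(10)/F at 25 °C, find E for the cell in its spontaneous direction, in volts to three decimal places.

+4.289 V

Au³⁺/Au⁺ is the cathode (higher E°), Ca²⁺/Ca the anode: E°cell = +1.40 − (-2.88) = +4.28 V, n = 2.
Overall: Au³⁺(aq) + Ca(s) → Au⁺(aq) + Ca²⁺(aq)
Q = [Au⁺]·[Ca²⁺] / ([Au³⁺]); log Q = -0.292.
E = E° − (0.0592/n) log Q = +4.28 − (0.0592/2)(-0.292) = +4.289 V.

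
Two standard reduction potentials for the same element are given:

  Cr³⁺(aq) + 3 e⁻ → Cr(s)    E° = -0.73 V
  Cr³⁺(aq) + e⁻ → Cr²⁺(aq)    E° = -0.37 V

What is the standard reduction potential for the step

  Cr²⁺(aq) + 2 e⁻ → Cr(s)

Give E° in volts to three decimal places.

-0.910 V

Sequential free energies add, so n₃E°₃ = n₁E°₁ + n₂E°₂.
With n₃ = 3, and the known step contributing 1×(-0.37) V, the unknown satisfies 2·E° = 3×(-0.73) − 1×(-0.37) = -1.820.
E° = -1.820 / 2 = -0.910 V.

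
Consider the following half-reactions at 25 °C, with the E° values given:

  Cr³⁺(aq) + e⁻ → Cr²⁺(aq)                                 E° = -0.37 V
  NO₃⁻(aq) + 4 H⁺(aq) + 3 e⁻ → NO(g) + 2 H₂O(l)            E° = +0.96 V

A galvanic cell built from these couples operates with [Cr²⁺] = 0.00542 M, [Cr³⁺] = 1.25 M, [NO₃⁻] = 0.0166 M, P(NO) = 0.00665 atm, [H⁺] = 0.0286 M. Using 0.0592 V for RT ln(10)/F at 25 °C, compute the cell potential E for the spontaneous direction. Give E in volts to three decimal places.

NO₃⁻/NO is the cathode (higher E°), Cr³⁺/Cr²⁺ the anode: E°cell = +0.96 − (-0.37) = +1.33 V, n = 3.
Overall: NO₃⁻(aq) + 4 H⁺(aq) + 3 Cr²⁺(aq) → NO(g) + 2 H₂O(l) + 3 Cr³⁺(aq)
Q = P(NO)·[Cr³⁺]^3 / ([NO₃⁻]·[H⁺]^4·[Cr²⁺]^3); log Q = 12.866.
E = E° − (0.0592/n) log Q = +1.33 − (0.0592/3)(12.866) = +1.076 V.

+1.076 V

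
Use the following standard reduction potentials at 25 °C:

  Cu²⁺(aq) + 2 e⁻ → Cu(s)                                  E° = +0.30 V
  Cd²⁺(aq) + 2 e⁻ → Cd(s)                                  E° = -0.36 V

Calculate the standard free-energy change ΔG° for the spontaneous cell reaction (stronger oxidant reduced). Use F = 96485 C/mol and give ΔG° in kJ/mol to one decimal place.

-127.4 kJ/mol

Cu²⁺/Cu (E° = +0.30 V) is the cathode; Cd²⁺/Cd (E° = -0.36 V) is the anode, so E°cell = +0.66 V.
Balancing electrons gives n = 2 (lcm of 2 and 2).
ΔG° = −nFE° = −(2)(96485)(+0.66) = -127,360 J = -127.4 kJ/mol.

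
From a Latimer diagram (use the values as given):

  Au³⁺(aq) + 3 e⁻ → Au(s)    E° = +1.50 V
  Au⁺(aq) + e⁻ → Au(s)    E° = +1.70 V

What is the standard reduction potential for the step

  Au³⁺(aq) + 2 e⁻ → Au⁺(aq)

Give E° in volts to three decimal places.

+1.400 V

Sequential free energies add, so n₃E°₃ = n₁E°₁ + n₂E°₂.
With n₃ = 3, and the known step contributing 1×(+1.70) V, the unknown satisfies 2·E° = 3×(+1.50) − 1×(+1.70) = +2.800.
E° = +2.800 / 2 = +1.400 V.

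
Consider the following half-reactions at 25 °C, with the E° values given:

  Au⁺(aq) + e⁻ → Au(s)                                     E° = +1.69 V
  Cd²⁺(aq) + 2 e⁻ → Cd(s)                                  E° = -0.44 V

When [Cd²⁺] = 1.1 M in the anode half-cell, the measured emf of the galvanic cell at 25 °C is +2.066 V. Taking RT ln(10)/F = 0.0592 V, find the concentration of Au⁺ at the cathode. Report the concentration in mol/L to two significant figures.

Au⁺/Au is the cathode, Cd²⁺/Cd the anode: E°cell = +2.13 V, n = 2.
Overall reaction: 2 Au⁺(aq) + Cd(s) → 2 Au(s) + Cd²⁺(aq); Q = [Cd²⁺]^1/[Au⁺]^2.
From E = E° − (0.0592/n) log Q: log Q = (E° − E)·n/0.0592 = (+2.13 − (+2.066))·2/0.0592 = 2.1622.
So 2·log[Au⁺] = 1·log(1.1) − log Q = 0.0414 − (2.1622) = -2.1208; log[Au⁺] = -2.1208 / 2 = -1.0604; [Au⁺] = 10^(-1.0604) ≈ 0.087 M.

0.087 M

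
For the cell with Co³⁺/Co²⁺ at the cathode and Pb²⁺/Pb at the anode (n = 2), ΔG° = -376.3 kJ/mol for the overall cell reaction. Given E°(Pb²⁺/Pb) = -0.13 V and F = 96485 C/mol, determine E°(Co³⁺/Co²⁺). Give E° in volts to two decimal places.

E°cell = −ΔG°/(nF) = −(-376.3×10³)/((2)(96485)) = +1.950 V.
Since Co³⁺/Co²⁺ is the cathode and Pb²⁺/Pb the anode, E°cell = E°(Co³⁺/Co²⁺) − E°(Pb²⁺/Pb).
So E°(Co³⁺/Co²⁺) = E°cell + E°(Pb²⁺/Pb) = +1.950 + (-0.13) = +1.82 V.

+1.82 V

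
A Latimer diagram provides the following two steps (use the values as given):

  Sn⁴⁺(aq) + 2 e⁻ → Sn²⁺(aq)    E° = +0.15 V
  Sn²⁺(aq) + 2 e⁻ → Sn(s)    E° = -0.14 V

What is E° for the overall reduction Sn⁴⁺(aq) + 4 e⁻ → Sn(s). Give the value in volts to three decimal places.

+0.005 V

Standard free energies of sequential steps add: ΔG°₃ = ΔG°₁ + ΔG°₂, so n₃E°₃ = n₁E°₁ + n₂E°₂.
E°₃ = (2×+0.15 + 2×-0.14) / 4 = (+0.020) / 4 = +0.005 V.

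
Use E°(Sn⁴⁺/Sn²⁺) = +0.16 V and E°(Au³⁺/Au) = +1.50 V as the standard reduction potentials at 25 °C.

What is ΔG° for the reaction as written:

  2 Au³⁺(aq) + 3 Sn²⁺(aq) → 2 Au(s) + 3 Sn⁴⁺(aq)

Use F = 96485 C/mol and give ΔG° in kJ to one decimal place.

-775.7 kJ

As written, Au³⁺/Au is reduced (cathode) and Sn⁴⁺/Sn²⁺ is oxidised (anode), so E°cell = (+1.50) − (+0.16) = +1.34 V.
Balancing electrons gives n = 6.
ΔG° = −nFE° = −(6)(96485)(+1.34) = -775,739 J = -775.7 kJ.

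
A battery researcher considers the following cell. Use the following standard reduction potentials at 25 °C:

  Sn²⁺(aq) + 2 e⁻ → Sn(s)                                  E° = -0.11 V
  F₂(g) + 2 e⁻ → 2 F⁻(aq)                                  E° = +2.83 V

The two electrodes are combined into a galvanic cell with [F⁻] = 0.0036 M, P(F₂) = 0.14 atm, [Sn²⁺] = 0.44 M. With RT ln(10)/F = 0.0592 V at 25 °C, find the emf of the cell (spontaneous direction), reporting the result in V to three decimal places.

+3.070 V

F₂/F⁻ is the cathode (higher E°), Sn²⁺/Sn the anode: E°cell = +2.83 − (-0.11) = +2.94 V, n = 2.
Overall: F₂(g) + Sn(s) → 2 F⁻(aq) + Sn²⁺(aq)
Q = [F⁻]^2·[Sn²⁺] / (P(F₂)); log Q = -4.390.
E = E° − (0.0592/n) log Q = +2.94 − (0.0592/2)(-4.390) = +3.070 V.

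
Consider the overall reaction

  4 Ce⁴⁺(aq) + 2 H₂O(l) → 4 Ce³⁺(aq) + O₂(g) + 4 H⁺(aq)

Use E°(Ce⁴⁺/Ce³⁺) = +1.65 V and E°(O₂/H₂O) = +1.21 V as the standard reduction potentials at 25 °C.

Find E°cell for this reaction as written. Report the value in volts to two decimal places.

The Ce⁴⁺/Ce³⁺ couple has the higher reduction potential, so it is the cathode; O₂/H₂O is oxidised at the anode.
E°cell = E°(cathode) − E°(anode) = (+1.65) − (+1.21) = +0.44 V.

+0.44 V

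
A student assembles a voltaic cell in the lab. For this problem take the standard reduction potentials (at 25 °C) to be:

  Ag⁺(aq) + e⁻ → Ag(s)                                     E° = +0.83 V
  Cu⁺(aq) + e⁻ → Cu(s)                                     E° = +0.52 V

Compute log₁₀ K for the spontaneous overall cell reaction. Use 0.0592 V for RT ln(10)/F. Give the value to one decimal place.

5.2

Cathode: Ag⁺/Ag; anode: Cu⁺/Cu. E°cell = +0.31 V, n = 1.
log K = nE°cell / 0.0592 = (1)(+0.31) / 0.0592 = 5.2.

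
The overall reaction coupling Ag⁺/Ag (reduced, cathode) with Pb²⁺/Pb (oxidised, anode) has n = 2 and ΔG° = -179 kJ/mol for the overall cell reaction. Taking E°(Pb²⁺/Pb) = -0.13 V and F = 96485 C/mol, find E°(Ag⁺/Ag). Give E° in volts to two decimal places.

E°cell = −ΔG°/(nF) = −(-179×10³)/((2)(96485)) = +0.928 V.
Since Ag⁺/Ag is the cathode and Pb²⁺/Pb the anode, E°cell = E°(Ag⁺/Ag) − E°(Pb²⁺/Pb).
So E°(Ag⁺/Ag) = E°cell + E°(Pb²⁺/Pb) = +0.928 + (-0.13) = +0.80 V.

+0.80 V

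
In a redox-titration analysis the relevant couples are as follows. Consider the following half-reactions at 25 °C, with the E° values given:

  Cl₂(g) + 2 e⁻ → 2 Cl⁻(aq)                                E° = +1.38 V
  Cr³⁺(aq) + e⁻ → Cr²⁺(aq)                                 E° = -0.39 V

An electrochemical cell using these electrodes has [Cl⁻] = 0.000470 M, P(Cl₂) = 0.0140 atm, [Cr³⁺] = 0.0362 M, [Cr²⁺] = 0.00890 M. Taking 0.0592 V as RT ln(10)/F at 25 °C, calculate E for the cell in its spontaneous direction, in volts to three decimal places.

+1.876 V

Cl₂/Cl⁻ is the cathode (higher E°), Cr³⁺/Cr²⁺ the anode: E°cell = +1.38 − (-0.39) = +1.77 V, n = 2.
Overall: Cl₂(g) + 2 Cr²⁺(aq) → 2 Cl⁻(aq) + 2 Cr³⁺(aq)
Q = [Cl⁻]^2·[Cr³⁺]^2 / (P(Cl₂)·[Cr²⁺]^2); log Q = -3.583.
E = E° − (0.0592/n) log Q = +1.77 − (0.0592/2)(-3.583) = +1.876 V.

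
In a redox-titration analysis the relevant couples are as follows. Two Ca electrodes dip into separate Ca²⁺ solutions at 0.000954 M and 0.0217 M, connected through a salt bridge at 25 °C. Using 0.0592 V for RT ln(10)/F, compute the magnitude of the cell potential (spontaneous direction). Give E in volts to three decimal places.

+0.040 V

For a concentration cell E°cell = 0. The 0.0217 M side is the cathode (reduction is favoured where [Ca²⁺] is higher).
With n = 2, E = −(0.0592/2) log([Ca²⁺]ₐₙ/[Ca²⁺]꜀ₐₜ) = −(0.0592/2) log(0.000954/0.0217) = −(0.0592/2)(-1.357) = +0.040 V.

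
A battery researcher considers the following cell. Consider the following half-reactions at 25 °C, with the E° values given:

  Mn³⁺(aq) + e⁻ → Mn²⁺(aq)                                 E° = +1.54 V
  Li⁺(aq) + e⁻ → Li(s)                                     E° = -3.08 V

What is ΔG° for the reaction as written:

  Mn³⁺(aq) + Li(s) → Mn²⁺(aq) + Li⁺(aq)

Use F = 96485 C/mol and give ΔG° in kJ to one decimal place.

-445.8 kJ

As written, Mn³⁺/Mn²⁺ is reduced (cathode) and Li⁺/Li is oxidised (anode), so E°cell = (+1.54) − (-3.08) = +4.62 V.
Balancing electrons gives n = 1.
ΔG° = −nFE° = −(1)(96485)(+4.62) = -445,761 J = -445.8 kJ.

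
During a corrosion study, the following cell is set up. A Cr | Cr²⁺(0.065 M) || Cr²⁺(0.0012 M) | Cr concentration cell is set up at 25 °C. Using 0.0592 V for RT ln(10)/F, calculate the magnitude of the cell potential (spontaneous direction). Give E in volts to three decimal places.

For a concentration cell E°cell = 0. The 0.065 M side is the cathode (reduction is favoured where [Cr²⁺] is higher).
With n = 2, E = −(0.0592/2) log([Cr²⁺]ₐₙ/[Cr²⁺]꜀ₐₜ) = −(0.0592/2) log(0.0012/0.065) = −(0.0592/2)(-1.734) = +0.051 V.

+0.051 V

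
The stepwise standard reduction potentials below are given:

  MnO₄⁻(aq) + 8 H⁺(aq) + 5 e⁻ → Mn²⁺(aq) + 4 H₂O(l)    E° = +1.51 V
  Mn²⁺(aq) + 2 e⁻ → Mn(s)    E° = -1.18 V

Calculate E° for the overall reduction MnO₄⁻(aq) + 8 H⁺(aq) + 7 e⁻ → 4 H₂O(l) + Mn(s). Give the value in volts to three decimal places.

+0.741 V

Standard free energies of sequential steps add: ΔG°₃ = ΔG°₁ + ΔG°₂, so n₃E°₃ = n₁E°₁ + n₂E°₂.
E°₃ = (5×+1.51 + 2×-1.18) / 7 = (+5.190) / 7 = +0.741 V.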